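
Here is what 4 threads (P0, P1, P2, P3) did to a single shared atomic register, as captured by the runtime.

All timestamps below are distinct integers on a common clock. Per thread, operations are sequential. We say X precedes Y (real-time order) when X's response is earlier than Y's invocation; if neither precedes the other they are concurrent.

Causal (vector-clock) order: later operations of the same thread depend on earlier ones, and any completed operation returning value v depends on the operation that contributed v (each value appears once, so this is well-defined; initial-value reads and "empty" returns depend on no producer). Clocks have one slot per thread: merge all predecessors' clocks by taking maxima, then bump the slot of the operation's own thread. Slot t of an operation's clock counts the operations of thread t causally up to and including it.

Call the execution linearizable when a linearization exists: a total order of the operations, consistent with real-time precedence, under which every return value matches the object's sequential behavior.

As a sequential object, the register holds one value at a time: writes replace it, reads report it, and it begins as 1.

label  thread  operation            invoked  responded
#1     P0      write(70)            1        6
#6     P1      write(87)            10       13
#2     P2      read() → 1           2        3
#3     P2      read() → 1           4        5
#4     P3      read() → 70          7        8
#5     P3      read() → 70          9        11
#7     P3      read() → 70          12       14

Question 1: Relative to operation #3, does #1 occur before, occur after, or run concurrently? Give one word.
concurrent

#1 spans [1,6], #3 spans [4,5]
the intervals overlap in both directions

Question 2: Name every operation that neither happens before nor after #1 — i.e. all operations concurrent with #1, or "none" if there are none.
#2, #3

overlap test against #1 [1,6]: concurrent iff the interval meets 1..6
#2 [2,3]: concurrent
#3 [4,5]: concurrent
#4 [7,8]: after
#5 [9,11]: after
#6 [10,13]: after
#7 [12,14]: after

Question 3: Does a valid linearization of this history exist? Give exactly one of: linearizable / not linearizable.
linearizable

one valid linearization: #2, #3, #1, #4, #5, #7, #6
1. #2 read() → 1, leaving value 1
2. #3 read() → 1, leaving value 1
3. #1 write(70), leaving value 70
4. #4 read() → 70, leaving value 70
5. #5 read() → 70, leaving value 70
6. #7 read() → 70, leaving value 70
7. #6 write(87), leaving value 87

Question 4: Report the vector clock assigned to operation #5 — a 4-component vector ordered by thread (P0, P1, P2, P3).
(1, 0, 0, 2)

no predecessors for #2 (invoked 2): P2 increments from zero → (0, 0, 1, 0)
no predecessors for #6 (invoked 10): P1 increments from zero → (0, 1, 0, 0)
no predecessors for #1 (invoked 1): P0 increments from zero → (1, 0, 0, 0)
VC(#3, invoked at 4): max of VC(#2)=(0, 0, 1, 0), then +1 on thread P2 → (0, 0, 2, 0)
VC(#4, invoked at 7): max of VC(#1)=(1, 0, 0, 0), then +1 on thread P3 → (1, 0, 0, 1)
VC(#5, invoked at 9): max of VC(#1)=(1, 0, 0, 0), VC(#4)=(1, 0, 0, 1), then +1 on thread P3 → (1, 0, 0, 2)
VC(#7, invoked at 12): max of VC(#1)=(1, 0, 0, 0), VC(#5)=(1, 0, 0, 2), then +1 on thread P3 → (1, 0, 0, 3)
target: VC(#5) = (1, 0, 0, 2)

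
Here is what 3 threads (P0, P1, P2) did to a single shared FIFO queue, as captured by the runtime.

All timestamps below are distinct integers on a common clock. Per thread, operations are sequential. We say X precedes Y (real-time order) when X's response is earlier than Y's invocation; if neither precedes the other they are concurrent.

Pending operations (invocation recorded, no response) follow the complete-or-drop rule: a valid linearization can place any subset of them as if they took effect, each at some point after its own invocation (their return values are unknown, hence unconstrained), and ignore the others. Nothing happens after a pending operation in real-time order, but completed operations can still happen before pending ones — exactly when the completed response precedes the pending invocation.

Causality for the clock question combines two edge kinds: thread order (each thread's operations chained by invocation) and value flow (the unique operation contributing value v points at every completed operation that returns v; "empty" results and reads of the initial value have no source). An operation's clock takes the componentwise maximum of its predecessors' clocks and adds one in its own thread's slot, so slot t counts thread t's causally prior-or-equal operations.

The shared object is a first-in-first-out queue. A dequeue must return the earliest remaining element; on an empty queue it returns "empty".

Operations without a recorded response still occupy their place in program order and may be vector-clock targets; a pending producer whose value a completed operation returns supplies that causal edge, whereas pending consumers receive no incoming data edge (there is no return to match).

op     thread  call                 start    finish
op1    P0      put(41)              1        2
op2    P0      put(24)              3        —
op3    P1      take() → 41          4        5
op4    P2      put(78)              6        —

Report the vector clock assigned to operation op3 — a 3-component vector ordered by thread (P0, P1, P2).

root op op4, invoked 6: fresh clock plus P2's own tick → (0, 0, 1)
root op op1, invoked 1: fresh clock plus P0's own tick → (1, 0, 0)
VC(op3, invoked at 4): max of VC(op1)=(1, 0, 0), then +1 on thread P1 → (1, 1, 0)
VC(op2, invoked at 3): max of VC(op1)=(1, 0, 0), then +1 on thread P0 → (2, 0, 0)
target: VC(op3) = (1, 1, 0)

(1, 1, 0)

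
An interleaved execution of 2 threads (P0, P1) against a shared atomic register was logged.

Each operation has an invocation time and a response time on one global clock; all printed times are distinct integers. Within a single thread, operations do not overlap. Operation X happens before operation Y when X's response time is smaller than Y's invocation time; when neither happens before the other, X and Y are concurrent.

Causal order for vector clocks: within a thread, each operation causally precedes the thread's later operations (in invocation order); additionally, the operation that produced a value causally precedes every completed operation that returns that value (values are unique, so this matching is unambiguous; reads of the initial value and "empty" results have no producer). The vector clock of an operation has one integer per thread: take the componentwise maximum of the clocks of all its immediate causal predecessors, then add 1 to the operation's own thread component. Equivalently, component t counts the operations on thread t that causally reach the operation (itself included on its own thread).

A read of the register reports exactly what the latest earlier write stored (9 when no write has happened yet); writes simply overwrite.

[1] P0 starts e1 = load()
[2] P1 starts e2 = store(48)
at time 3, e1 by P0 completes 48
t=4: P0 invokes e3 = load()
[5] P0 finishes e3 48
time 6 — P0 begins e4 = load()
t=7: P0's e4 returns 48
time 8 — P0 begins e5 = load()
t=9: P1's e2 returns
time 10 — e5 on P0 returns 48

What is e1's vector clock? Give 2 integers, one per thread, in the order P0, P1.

(1, 1)

e2, invoked 2, has no incoming edges; only P1's bump applies → (0, 1)
from VC(e2)=(0, 1), e1 (invoked 1) maxes components and bumps P0 → (1, 1)
from VC(e1)=(1, 1), VC(e2)=(0, 1), e3 (invoked 4) maxes components and bumps P0 → (2, 1)
from VC(e2)=(0, 1), VC(e3)=(2, 1), e4 (invoked 6) maxes components and bumps P0 → (3, 1)
from VC(e2)=(0, 1), VC(e4)=(3, 1), e5 (invoked 8) maxes components and bumps P0 → (4, 1)
target: VC(e1) = (1, 1)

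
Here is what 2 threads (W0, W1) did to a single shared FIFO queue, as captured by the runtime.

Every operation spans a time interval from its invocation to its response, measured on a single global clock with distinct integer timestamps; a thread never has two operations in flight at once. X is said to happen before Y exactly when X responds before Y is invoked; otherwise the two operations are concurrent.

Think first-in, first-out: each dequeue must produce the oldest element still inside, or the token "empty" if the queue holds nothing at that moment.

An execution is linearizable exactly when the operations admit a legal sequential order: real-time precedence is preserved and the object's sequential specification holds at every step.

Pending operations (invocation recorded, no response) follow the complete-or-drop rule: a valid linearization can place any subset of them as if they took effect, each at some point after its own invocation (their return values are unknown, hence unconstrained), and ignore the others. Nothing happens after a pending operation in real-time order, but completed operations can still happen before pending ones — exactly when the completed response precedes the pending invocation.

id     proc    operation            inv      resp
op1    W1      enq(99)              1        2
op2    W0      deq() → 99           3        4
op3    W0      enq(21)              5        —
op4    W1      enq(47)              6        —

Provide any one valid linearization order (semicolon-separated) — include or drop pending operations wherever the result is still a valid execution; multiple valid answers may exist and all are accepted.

op1; op2

after step 1 (op1 enq(99)): queue <99>
after step 2 (op2 deq() → 99): queue <>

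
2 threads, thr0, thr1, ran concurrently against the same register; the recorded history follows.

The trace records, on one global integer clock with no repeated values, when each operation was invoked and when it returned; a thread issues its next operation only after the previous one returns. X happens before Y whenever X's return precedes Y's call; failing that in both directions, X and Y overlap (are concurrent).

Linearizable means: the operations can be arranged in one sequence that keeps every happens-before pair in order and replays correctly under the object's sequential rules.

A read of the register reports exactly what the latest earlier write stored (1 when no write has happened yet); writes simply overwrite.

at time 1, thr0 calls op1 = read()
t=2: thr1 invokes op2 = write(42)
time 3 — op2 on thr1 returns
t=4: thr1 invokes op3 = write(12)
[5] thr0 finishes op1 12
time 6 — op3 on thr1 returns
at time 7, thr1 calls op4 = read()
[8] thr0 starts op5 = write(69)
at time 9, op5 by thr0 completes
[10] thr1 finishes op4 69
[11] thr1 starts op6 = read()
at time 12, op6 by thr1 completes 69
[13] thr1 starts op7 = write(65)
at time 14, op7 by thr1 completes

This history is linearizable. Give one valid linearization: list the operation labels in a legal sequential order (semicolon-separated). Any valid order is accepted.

1. op2 write(42), leaving value 42
2. op3 write(12), leaving value 12
3. op1 read() → 12, leaving value 12
4. op5 write(69), leaving value 69
5. op4 read() → 69, leaving value 69
6. op6 read() → 69, leaving value 69
7. op7 write(65), leaving value 65

op2; op3; op1; op5; op4; op6; op7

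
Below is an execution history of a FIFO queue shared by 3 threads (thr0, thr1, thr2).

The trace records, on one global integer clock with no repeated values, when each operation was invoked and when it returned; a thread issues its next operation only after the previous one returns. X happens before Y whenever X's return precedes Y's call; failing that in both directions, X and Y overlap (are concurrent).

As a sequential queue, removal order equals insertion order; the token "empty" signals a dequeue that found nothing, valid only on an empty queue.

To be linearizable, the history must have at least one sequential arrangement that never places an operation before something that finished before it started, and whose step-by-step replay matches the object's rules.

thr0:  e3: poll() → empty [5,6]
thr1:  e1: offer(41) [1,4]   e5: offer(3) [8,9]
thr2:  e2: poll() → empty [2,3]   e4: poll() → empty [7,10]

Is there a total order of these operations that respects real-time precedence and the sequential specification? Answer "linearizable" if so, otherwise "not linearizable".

already the first 6 events (up to e3's response at time 6) admit no linearization; the first 5 still do
no legal order exists: 2 real-time-consistent candidates over 3 completed FIFO queue operations, all rejected
for example e1, e2, e3 fails at step 2: e2 poll() → empty is not legal there
for example e2, e1, e3 fails at step 3: e3 poll() → empty is not legal there

not linearizable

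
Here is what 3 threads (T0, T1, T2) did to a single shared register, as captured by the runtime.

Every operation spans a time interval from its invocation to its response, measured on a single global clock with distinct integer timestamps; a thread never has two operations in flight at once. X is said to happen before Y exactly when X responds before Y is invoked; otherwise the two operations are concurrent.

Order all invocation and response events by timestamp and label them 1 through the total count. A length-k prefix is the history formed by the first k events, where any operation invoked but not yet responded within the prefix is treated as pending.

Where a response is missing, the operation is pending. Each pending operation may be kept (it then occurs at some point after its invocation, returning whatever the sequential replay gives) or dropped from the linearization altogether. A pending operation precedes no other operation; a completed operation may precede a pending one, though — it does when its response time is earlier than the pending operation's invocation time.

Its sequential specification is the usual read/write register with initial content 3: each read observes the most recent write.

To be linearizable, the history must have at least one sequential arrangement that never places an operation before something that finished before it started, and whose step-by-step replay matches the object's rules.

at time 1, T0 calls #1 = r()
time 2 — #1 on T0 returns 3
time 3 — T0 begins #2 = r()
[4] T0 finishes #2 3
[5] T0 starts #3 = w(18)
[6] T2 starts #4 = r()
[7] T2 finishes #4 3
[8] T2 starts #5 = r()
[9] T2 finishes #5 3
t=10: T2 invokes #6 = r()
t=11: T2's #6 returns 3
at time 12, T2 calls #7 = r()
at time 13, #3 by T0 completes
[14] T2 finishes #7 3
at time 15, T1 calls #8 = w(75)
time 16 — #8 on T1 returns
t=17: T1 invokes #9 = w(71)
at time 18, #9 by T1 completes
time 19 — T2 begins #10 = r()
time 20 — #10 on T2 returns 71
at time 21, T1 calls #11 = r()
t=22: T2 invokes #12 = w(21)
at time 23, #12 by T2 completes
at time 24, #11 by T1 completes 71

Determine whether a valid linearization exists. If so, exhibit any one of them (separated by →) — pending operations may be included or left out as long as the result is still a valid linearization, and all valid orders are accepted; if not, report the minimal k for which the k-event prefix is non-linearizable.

step 1: #1 r() → 3 — value 3
step 2: #2 r() → 3 — value 3
step 3: #4 r() → 3 — value 3
step 4: #5 r() → 3 — value 3
step 5: #6 r() → 3 — value 3
step 6: #7 r() → 3 — value 3
step 7: #3 w(18) — value 18
step 8: #8 w(75) — value 75
step 9: #9 w(71) — value 71
step 10: #10 r() → 71 — value 71
step 11: #11 r() → 71 — value 71
step 12: #12 w(21) — value 21

linearizable — witness: #1 → #2 → #4 → #5 → #6 → #7 → #3 → #8 → #9 → #10 → #11 → #12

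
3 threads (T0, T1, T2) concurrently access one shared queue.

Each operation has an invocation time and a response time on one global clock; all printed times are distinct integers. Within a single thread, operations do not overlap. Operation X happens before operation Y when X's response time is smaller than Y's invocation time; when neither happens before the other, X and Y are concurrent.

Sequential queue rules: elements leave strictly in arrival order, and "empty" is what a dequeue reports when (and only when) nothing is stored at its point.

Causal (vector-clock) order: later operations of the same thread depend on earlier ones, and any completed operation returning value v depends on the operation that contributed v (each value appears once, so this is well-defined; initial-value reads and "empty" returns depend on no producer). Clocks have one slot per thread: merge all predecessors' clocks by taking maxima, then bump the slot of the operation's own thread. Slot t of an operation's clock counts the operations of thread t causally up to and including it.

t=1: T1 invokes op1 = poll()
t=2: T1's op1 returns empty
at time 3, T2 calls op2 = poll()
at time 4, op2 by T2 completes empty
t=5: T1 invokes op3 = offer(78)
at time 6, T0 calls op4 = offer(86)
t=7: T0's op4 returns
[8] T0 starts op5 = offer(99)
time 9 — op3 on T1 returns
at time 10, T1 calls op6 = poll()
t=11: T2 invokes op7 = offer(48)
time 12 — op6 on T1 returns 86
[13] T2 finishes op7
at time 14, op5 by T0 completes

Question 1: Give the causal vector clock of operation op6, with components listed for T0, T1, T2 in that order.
(1, 3, 0)

root op op2, invoked 3: fresh clock plus T2's own tick → (0, 0, 1)
root op op1, invoked 1: fresh clock plus T1's own tick → (0, 1, 0)
root op op4, invoked 6: fresh clock plus T0's own tick → (1, 0, 0)
op7, invoked 11, takes VC(op2)=(0, 0, 1) under max, adds 1 for T2 → (0, 0, 2)
op3, invoked 5, takes VC(op1)=(0, 1, 0) under max, adds 1 for T1 → (0, 2, 0)
op5, invoked 8, takes VC(op4)=(1, 0, 0) under max, adds 1 for T0 → (2, 0, 0)
op6, invoked 10, takes VC(op3)=(0, 2, 0), VC(op4)=(1, 0, 0) under max, adds 1 for T1 → (1, 3, 0)
target: VC(op6) = (1, 3, 0)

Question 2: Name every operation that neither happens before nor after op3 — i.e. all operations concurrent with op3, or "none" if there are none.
op4, op5

op3 spans [5,9]; an op avoiding the whole window 5..9 is ordered, any other is concurrent
op1 [1,2]: before
op2 [3,4]: before
op4 [6,7]: concurrent
op5 [8,14]: concurrent
op6 [10,12]: after
op7 [11,13]: after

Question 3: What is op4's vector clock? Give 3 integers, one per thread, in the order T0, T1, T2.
(1, 0, 0)

VC(op2, invoked at 3): no causal predecessors; +1 on T2 → (0, 0, 1)
VC(op1, invoked at 1): no causal predecessors; +1 on T1 → (0, 1, 0)
VC(op4, invoked at 6): no causal predecessors; +1 on T0 → (1, 0, 0)
op7 (invocation 11): componentwise max over VC(op2)=(0, 0, 1), +1 at T2, giving (0, 0, 2)
op3 (invocation 5): componentwise max over VC(op1)=(0, 1, 0), +1 at T1, giving (0, 2, 0)
op5 (invocation 8): componentwise max over VC(op4)=(1, 0, 0), +1 at T0, giving (2, 0, 0)
op6 (invocation 10): componentwise max over VC(op3)=(0, 2, 0), VC(op4)=(1, 0, 0), +1 at T1, giving (1, 3, 0)
target: VC(op4) = (1, 0, 0)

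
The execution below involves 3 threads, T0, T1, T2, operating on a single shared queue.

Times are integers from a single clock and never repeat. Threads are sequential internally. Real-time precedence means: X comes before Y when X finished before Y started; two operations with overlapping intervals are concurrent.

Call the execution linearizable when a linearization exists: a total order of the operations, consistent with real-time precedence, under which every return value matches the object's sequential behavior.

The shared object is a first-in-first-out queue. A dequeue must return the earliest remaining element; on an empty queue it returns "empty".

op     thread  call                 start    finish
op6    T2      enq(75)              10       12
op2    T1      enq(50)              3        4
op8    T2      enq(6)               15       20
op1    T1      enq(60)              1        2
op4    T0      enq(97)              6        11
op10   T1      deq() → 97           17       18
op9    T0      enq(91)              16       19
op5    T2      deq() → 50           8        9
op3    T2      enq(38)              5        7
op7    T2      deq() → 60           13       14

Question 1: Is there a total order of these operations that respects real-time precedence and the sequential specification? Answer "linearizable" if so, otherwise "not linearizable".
cut after 8 events: linearizable; cut after 9 events (op5 responds, time 9): not linearizable
the sole real-time-consistent order of 4 completed operations fails the queue replay
completion choices over the 1 pending operation (op4) were checked; none helps
one such order, op1, op2, op3, op5 (pending dropped), breaks at step 4 where op5 deq() → 50 is illegal

not linearizable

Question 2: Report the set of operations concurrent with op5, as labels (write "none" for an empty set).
overlap test against op5 [8,9]: concurrent iff the interval meets 8..9
op1 [1,2]: before
op2 [3,4]: before
op3 [5,7]: before
op4 [6,11]: concurrent
op6 [10,12]: after
op7 [13,14]: after
op8 [15,20]: after
op9 [16,19]: after
op10 [17,18]: after

op4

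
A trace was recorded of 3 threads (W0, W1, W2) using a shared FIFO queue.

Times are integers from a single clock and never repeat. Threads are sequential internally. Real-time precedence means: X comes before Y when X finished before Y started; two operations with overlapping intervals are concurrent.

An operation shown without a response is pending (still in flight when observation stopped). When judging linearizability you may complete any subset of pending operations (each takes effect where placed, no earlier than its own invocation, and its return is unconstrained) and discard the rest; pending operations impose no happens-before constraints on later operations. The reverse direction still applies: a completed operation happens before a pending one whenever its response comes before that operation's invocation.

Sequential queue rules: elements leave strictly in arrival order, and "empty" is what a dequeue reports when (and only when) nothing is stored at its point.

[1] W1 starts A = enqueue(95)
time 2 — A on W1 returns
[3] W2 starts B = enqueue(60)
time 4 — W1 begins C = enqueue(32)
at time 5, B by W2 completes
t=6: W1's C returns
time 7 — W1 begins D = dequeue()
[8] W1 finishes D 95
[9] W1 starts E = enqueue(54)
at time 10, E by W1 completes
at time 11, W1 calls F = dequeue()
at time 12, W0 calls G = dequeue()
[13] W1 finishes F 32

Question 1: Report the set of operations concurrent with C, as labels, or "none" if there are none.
Answer: B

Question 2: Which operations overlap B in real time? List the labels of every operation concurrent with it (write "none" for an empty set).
Answer: C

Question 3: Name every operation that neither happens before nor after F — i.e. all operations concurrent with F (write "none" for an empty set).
Answer: G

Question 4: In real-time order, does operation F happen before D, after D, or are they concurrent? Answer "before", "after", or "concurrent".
Answer: after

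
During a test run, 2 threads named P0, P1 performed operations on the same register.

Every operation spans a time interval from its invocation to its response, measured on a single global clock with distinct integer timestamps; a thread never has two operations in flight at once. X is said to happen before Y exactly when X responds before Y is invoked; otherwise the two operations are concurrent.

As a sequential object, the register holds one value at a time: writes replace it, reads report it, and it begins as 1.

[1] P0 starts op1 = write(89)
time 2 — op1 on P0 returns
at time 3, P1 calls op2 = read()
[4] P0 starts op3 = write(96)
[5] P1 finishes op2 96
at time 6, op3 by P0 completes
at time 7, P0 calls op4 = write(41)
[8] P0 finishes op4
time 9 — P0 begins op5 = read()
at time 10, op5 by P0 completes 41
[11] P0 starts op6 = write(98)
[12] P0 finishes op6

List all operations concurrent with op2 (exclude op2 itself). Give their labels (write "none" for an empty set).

op3

overlap test against op2 [3,5]: concurrent iff the interval meets 3..5
op1 [1,2]: before
op3 [4,6]: concurrent
op4 [7,8]: after
op5 [9,10]: after
op6 [11,12]: after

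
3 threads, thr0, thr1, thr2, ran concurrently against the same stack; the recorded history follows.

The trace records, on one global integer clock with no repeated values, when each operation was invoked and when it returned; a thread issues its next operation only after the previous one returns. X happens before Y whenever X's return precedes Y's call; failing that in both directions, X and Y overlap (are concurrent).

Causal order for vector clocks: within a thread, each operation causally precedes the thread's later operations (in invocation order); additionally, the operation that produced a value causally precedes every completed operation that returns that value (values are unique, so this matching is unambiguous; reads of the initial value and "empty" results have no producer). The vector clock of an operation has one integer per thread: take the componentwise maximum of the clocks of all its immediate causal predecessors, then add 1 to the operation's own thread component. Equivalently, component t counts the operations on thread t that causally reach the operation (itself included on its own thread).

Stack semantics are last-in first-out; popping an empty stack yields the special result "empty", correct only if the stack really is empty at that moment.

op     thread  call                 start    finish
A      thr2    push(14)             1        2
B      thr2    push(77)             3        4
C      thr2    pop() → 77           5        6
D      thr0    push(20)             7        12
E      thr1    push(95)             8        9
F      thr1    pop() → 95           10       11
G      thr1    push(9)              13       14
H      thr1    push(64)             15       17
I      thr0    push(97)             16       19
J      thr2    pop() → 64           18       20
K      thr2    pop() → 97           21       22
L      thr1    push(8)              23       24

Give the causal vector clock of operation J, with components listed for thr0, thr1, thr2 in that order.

(0, 4, 4)

A (invocation 1): nothing precedes it; thr2's component alone gives (0, 0, 1)
E (invocation 8): nothing precedes it; thr1's component alone gives (0, 1, 0)
D (invocation 7): nothing precedes it; thr0's component alone gives (1, 0, 0)
VC(B, invoked at 3): max of VC(A)=(0, 0, 1), then +1 on thread thr2 → (0, 0, 2)
VC(F, invoked at 10): max of VC(E)=(0, 1, 0), then +1 on thread thr1 → (0, 2, 0)
VC(I, invoked at 16): max of VC(D)=(1, 0, 0), then +1 on thread thr0 → (2, 0, 0)
VC(C, invoked at 5): max of VC(B)=(0, 0, 2), then +1 on thread thr2 → (0, 0, 3)
VC(G, invoked at 13): max of VC(F)=(0, 2, 0), then +1 on thread thr1 → (0, 3, 0)
VC(H, invoked at 15): max of VC(G)=(0, 3, 0), then +1 on thread thr1 → (0, 4, 0)
VC(L, invoked at 23): max of VC(H)=(0, 4, 0), then +1 on thread thr1 → (0, 5, 0)
VC(J, invoked at 18): max of VC(C)=(0, 0, 3), VC(H)=(0, 4, 0), then +1 on thread thr2 → (0, 4, 4)
VC(K, invoked at 21): max of VC(I)=(2, 0, 0), VC(J)=(0, 4, 4), then +1 on thread thr2 → (2, 4, 5)
target: VC(J) = (0, 4, 4)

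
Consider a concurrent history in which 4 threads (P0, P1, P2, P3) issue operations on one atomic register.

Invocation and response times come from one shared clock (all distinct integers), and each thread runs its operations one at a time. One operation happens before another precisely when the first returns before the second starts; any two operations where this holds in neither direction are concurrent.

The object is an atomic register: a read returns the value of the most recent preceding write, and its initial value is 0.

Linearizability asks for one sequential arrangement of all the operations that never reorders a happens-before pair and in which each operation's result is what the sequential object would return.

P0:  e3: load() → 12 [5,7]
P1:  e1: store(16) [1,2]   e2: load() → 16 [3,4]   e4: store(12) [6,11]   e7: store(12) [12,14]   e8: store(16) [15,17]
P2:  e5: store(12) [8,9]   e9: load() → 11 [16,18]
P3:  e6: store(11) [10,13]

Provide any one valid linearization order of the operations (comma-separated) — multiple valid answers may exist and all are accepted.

after step 1 (e1 store(16)): value 16
after step 2 (e2 load() → 16): value 16
after step 3 (e4 store(12)): value 12
after step 4 (e3 load() → 12): value 12
after step 5 (e5 store(12)): value 12
after step 6 (e7 store(12)): value 12
after step 7 (e6 store(11)): value 11
after step 8 (e9 load() → 11): value 11
after step 9 (e8 store(16)): value 16

e1, e2, e4, e3, e5, e7, e6, e9, e8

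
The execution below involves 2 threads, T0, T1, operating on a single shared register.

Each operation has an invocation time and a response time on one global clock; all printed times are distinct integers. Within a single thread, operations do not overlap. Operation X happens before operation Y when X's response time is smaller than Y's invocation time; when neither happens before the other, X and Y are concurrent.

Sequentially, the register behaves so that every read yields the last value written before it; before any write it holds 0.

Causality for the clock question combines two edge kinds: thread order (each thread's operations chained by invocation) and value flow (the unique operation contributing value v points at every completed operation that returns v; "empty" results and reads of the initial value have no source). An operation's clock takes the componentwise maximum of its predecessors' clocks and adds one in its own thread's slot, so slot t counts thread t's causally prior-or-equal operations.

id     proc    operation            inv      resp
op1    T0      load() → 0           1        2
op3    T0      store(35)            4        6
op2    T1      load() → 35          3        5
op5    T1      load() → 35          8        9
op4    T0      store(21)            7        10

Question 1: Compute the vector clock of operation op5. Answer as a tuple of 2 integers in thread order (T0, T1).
(2, 2)

invoked at 1, op1 has no predecessors; its own T0 bump gives (1, 0)
merge at op3 (invoked 4): VC(op1)=(1, 0), own-thread bump on T0 → (2, 0)
merge at op2 (invoked 3): VC(op3)=(2, 0), own-thread bump on T1 → (2, 1)
merge at op4 (invoked 7): VC(op3)=(2, 0), own-thread bump on T0 → (3, 0)
merge at op5 (invoked 8): VC(op2)=(2, 1), VC(op3)=(2, 0), own-thread bump on T1 → (2, 2)
target: VC(op5) = (2, 2)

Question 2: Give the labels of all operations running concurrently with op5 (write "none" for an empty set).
op4

op5 spans [8,9]; an op avoiding the whole window 8..9 is ordered, any other is concurrent
op1 [1,2]: before
op2 [3,5]: before
op3 [4,6]: before
op4 [7,10]: concurrent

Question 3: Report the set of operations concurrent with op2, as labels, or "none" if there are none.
op3

overlap test against op2 [3,5]: concurrent iff the interval meets 3..5
op1 [1,2]: before
op3 [4,6]: concurrent
op4 [7,10]: after
op5 [8,9]: after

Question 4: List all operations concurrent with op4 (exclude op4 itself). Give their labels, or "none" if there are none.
op5

concurrent with op4 ([7,10]): every op whose interval crosses 7..10
op1 [1,2]: before
op2 [3,5]: before
op3 [4,6]: before
op5 [8,9]: concurrent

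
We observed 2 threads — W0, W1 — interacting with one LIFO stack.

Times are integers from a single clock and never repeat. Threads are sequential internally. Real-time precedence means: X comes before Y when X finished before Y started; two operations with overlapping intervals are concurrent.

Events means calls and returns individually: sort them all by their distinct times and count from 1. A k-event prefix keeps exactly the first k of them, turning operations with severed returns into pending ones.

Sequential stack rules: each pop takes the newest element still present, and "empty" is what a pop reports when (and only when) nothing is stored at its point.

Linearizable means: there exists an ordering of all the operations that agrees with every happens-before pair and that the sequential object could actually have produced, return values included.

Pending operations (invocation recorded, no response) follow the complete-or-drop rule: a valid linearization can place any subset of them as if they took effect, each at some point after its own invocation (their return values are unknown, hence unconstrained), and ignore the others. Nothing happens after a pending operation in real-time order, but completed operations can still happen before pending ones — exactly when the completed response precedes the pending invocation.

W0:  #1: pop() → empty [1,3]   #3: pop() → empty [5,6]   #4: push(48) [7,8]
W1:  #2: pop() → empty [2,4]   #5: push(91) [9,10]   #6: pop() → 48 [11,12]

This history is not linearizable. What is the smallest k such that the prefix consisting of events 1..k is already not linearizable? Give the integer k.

events 1..11 are linearizable; a witness order is #1, #2, #3, #4, #5:
after step 1 (#1 pop() → empty): stack <>
after step 2 (#2 pop() → empty): stack <>
after step 3 (#3 pop() → empty): stack <>
after step 4 (#4 push(48)): stack <48>
after step 5 (#5 push(91)): stack <48,91>
at event 12 (#6's time-12 response) nothing linearizes any more
one such order, #1, #2, #3, #4, #5, #6, breaks at step 6 where #6 pop() → 48 is illegal
one such order, #2, #1, #3, #4, #5, #6, breaks at step 6 where #6 pop() → 48 is illegal

12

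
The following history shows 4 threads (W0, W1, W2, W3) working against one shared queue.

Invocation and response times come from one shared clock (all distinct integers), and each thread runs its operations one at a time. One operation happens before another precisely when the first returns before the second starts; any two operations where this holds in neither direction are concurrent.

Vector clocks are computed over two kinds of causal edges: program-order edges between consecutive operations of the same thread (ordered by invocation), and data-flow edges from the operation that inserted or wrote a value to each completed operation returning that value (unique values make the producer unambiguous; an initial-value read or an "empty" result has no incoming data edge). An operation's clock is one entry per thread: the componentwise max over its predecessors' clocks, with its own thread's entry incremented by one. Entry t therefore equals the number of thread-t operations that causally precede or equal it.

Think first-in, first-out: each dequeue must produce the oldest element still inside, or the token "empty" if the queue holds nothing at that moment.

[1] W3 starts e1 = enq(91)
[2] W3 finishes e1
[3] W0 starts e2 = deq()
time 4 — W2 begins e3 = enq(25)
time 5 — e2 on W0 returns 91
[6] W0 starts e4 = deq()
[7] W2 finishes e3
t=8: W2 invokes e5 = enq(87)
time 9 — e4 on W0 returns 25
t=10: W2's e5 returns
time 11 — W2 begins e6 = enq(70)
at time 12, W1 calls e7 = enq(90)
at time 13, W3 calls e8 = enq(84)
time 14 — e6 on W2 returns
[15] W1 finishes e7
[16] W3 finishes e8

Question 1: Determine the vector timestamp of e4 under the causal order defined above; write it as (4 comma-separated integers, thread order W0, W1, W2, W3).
VC(e1, invoked at 1): no causal predecessors; +1 on W3 → (0, 0, 0, 1)
VC(e3, invoked at 4): no causal predecessors; +1 on W2 → (0, 0, 1, 0)
VC(e7, invoked at 12): no causal predecessors; +1 on W1 → (0, 1, 0, 0)
invoked at 13, e8 merges VC(e1)=(0, 0, 0, 1) and bumps W3's slot → (0, 0, 0, 2)
invoked at 8, e5 merges VC(e3)=(0, 0, 1, 0) and bumps W2's slot → (0, 0, 2, 0)
invoked at 3, e2 merges VC(e1)=(0, 0, 0, 1) and bumps W0's slot → (1, 0, 0, 1)
invoked at 11, e6 merges VC(e5)=(0, 0, 2, 0) and bumps W2's slot → (0, 0, 3, 0)
invoked at 6, e4 merges VC(e2)=(1, 0, 0, 1), VC(e3)=(0, 0, 1, 0) and bumps W0's slot → (2, 0, 1, 1)
target: VC(e4) = (2, 0, 1, 1)

(2, 0, 1, 1)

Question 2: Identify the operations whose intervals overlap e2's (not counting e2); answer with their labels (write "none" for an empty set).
e2 runs from 3 to 5; window-overlapping ops are concurrent
e1 [1,2]: before
e3 [4,7]: concurrent
e4 [6,9]: after
e5 [8,10]: after
e6 [11,14]: after
e7 [12,15]: after
e8 [13,16]: after

e3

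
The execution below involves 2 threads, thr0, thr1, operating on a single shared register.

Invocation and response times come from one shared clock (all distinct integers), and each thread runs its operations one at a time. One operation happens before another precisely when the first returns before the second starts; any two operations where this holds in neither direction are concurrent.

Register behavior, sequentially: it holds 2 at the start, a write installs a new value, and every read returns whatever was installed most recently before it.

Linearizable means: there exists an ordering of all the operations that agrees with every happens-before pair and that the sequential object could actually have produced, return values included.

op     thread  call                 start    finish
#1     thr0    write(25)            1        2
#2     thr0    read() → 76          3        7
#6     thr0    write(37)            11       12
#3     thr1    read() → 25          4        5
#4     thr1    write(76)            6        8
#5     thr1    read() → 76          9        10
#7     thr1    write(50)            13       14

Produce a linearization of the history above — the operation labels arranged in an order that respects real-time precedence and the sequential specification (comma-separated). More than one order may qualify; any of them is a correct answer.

after step 1 (#1 write(25)): value 25
after step 2 (#3 read() → 25): value 25
after step 3 (#4 write(76)): value 76
after step 4 (#2 read() → 76): value 76
after step 5 (#5 read() → 76): value 76
after step 6 (#6 write(37)): value 37
after step 7 (#7 write(50)): value 50

#1, #3, #4, #2, #5, #6, #7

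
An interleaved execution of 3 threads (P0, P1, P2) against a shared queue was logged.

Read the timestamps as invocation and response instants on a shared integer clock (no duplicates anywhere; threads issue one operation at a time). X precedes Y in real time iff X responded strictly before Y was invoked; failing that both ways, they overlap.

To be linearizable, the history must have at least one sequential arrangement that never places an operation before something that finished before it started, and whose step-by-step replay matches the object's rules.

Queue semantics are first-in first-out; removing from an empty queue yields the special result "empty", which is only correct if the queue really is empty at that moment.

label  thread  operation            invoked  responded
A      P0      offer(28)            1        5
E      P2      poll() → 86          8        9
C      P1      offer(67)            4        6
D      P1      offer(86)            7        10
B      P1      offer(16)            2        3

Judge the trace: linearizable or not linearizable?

not linearizable

already the first 9 events (up to E's response at time 9) admit no linearization; the first 8 still do
all 3 real-time-respecting orders fail — 4 completed queue operations, no legal replay
every completion of the 1 pending operation (D) was checked; none linearizes
one such order, A, B, C, E (pending dropped), breaks at step 4 where E poll() → 86 is illegal
one such order, B, A, C, E (pending dropped), breaks at step 4 where E poll() → 86 is illegal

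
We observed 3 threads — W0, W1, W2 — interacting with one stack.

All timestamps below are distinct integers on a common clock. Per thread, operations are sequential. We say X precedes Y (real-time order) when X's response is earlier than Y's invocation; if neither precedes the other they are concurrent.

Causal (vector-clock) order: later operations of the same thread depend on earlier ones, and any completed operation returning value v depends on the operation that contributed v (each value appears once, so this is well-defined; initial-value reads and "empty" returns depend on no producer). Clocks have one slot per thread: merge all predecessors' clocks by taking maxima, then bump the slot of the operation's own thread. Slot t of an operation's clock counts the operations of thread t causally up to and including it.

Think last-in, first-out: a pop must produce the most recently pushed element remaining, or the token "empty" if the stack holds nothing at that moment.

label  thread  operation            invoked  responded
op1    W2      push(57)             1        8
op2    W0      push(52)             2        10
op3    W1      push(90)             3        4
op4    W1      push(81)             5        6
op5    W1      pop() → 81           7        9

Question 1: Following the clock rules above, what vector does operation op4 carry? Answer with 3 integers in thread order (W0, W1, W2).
op1 (invocation 1): nothing precedes it; W2's component alone gives (0, 0, 1)
op3 (invocation 3): nothing precedes it; W1's component alone gives (0, 1, 0)
op2 (invocation 2): nothing precedes it; W0's component alone gives (1, 0, 0)
invoked at 5, op4 merges VC(op3)=(0, 1, 0) and bumps W1's slot → (0, 2, 0)
invoked at 7, op5 merges VC(op4)=(0, 2, 0) and bumps W1's slot → (0, 3, 0)
target: VC(op4) = (0, 2, 0)

(0, 2, 0)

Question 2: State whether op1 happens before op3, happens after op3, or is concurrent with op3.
op1 spans [1,8], op3 spans [3,4]
the intervals overlap in both directions

concurrent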